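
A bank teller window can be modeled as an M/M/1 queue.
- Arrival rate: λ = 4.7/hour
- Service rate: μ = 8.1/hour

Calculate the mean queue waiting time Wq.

First, compute utilization: ρ = λ/μ = 4.7/8.1 = 0.5802
For M/M/1: Wq = λ/(μ(μ-λ))
Wq = 4.7/(8.1 × (8.1-4.7))
Wq = 4.7/(8.1 × 3.40)
Wq = 0.1707 hours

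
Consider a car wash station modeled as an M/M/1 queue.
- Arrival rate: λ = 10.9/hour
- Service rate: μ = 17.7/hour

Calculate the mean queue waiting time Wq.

First, compute utilization: ρ = λ/μ = 10.9/17.7 = 0.6158
For M/M/1: Wq = λ/(μ(μ-λ))
Wq = 10.9/(17.7 × (17.7-10.9))
Wq = 10.9/(17.7 × 6.80)
Wq = 0.09056 hours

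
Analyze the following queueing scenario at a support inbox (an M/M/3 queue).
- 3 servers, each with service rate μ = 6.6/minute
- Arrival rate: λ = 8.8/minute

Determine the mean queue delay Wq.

Traffic intensity: ρ = λ/(cμ) = 8.8/(3×6.6) = 0.4444
Since ρ = 0.4444 < 1, system is stable.
Offered load a = λ/μ = cρ = 8.8/6.6 = 1.3333
P₀ = [ Σₙ₌₀^2 aⁿ/n! + a^3/(3!(1-ρ)) ]⁻¹
Σ = a^0/0! + a^1/1! + a^2/2! = 1.0000 + 1.3333 + 0.8889 = 3.2222
a^3/(3!(1-ρ)) = 2.3704/(6 × 0.5556) = 0.7111
P₀ = 1/(3.2222 + 0.7111) = 0.2542
Lq = P₀·a^3·ρ / (3!(1-ρ)²) = 0.2542 × 2.3704 × 0.4444 / (6 × 0.3086) = 0.1446
Wq = Lq/λ = 0.14463/8.8 = 0.01644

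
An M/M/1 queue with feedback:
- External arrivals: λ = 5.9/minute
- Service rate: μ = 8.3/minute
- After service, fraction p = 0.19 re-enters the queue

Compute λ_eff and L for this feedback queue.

Effective arrival rate: λ_eff = λ/(1-p) = 5.9/(1-0.19) = 5.9/0.81 = 7.28395
ρ = λ_eff/μ = 7.28395/8.3 = 0.877584
L = ρ/(1-ρ) = 0.877584/(1-0.877584) = 7.1689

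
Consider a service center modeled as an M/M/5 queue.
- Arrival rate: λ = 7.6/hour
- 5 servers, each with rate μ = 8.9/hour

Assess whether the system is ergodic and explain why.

Stability requires ρ = λ/(cμ) < 1
ρ = 7.6/(5 × 8.9) = 7.6/44.50 = 0.1708
Since 0.1708 < 1, the system is STABLE.
The servers are busy 17.08% of the time.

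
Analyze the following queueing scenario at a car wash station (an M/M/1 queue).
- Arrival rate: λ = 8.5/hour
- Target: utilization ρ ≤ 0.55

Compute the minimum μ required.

ρ = λ/μ, so μ = λ/ρ
μ ≥ 8.5/0.55 = 15.4545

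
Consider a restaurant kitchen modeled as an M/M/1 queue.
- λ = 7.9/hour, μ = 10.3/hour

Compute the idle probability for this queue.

ρ = λ/μ = 7.9/10.3 = 0.7670
P(0) = 1 - ρ = 1 - 0.7670 = 0.2330
The server is idle 23.30% of the time.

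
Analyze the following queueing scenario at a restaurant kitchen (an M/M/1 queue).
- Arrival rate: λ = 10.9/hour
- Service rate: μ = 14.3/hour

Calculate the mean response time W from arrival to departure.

First, compute utilization: ρ = λ/μ = 10.9/14.3 = 0.7622
For M/M/1: W = 1/(μ-λ)
W = 1/(14.3-10.9) = 1/3.40
W = 0.2941 hours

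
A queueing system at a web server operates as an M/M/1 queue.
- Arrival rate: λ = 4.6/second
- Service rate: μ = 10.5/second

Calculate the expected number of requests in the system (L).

ρ = λ/μ = 4.6/10.5 = 0.4381
For M/M/1: L = λ/(μ-λ)
L = 4.6/(10.5-4.6) = 4.6/5.90
L = 0.7797 requests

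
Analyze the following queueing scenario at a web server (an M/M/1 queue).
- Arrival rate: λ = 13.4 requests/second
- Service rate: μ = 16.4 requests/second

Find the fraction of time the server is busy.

Server utilization: ρ = λ/μ
ρ = 13.4/16.4 = 0.8171
The server is busy 81.71% of the time.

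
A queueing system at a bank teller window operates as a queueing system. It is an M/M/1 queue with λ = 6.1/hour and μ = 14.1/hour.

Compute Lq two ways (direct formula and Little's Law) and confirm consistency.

Method 1 (direct): Lq = λ²/(μ(μ-λ)) = 37.21/(14.1 × 8.00) = 0.3299

Method 2 (Little's Law):
W = 1/(μ-λ) = 1/8.00 = 0.1250
Wq = W - 1/μ = 0.1250 - 0.07092 = 0.05408
Lq = λWq = 6.1 × 0.05408 = 0.3299 ✔ (matches Method 1)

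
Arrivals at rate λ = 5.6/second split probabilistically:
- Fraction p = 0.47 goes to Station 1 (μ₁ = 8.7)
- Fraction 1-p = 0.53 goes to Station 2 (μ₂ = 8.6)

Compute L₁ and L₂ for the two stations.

Effective rates: λ₁ = 5.6×0.47 = 2.632, λ₂ = 5.6×0.53 = 2.968
Station 1: ρ₁ = 2.632/8.7 = 0.30253, L₁ = ρ₁/(1-ρ₁) = 0.30253/(1-0.30253) = 0.4338
Station 2: ρ₂ = 2.968/8.6 = 0.3451, L₂ = ρ₂/(1-ρ₂) = 0.3451/(1-0.3451) = 0.5270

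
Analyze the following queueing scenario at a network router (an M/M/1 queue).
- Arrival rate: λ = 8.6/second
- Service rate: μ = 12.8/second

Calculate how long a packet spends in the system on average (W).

First, compute utilization: ρ = λ/μ = 8.6/12.8 = 0.6719
For M/M/1: W = 1/(μ-λ)
W = 1/(12.8-8.6) = 1/4.20
W = 0.2381 seconds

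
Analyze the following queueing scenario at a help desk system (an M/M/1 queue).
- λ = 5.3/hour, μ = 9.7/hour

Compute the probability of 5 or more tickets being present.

ρ = λ/μ = 5.3/9.7 = 0.5464
P(N ≥ n) = ρⁿ
P(N ≥ 5) = 0.5464^5
P(N ≥ 5) = 0.04870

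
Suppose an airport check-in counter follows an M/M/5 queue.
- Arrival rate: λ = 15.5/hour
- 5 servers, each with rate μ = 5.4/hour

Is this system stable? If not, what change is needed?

Stability requires ρ = λ/(cμ) < 1
ρ = 15.5/(5 × 5.4) = 15.5/27.00 = 0.5741
Since 0.5741 < 1, the system is STABLE.
The servers are busy 57.41% of the time.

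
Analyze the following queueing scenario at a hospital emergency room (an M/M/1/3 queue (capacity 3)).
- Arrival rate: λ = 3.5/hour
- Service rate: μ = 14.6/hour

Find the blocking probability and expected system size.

ρ = λ/μ = 3.5/14.6 = 0.23973
P₀ = (1-ρ)/(1-ρ^(K+1)) = (1-0.23973)/(1-0.23973^4) = 0.7603/0.9967 = 0.7628
P_K = P₀×ρ^K = 0.7628 × 0.23973^3 = 0.7628 × 0.01378 = 0.01051
Blocking probability P_3 = 0.01051 (1.05%)
L = ρ[1 - (K+1)ρ^K + Kρ^(K+1)] / [(1-ρ)(1-ρ^(K+1))]
L = 0.23973 × (1 - 4×0.01378 + 3×0.003303) / ((1 - 0.23973) × (1 - 0.003303)) = 0.3021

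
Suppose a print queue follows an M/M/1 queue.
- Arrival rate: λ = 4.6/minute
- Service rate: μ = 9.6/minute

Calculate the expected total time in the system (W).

First, compute utilization: ρ = λ/μ = 4.6/9.6 = 0.4792
For M/M/1: W = 1/(μ-λ)
W = 1/(9.6-4.6) = 1/5.00
W = 0.2000 minutes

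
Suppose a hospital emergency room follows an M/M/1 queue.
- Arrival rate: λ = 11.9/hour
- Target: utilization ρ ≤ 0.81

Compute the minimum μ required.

ρ = λ/μ, so μ = λ/ρ
μ ≥ 11.9/0.81 = 14.6914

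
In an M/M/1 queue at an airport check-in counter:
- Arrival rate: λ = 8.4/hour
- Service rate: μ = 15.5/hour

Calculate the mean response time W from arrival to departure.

First, compute utilization: ρ = λ/μ = 8.4/15.5 = 0.5419
For M/M/1: W = 1/(μ-λ)
W = 1/(15.5-8.4) = 1/7.10
W = 0.1408 hours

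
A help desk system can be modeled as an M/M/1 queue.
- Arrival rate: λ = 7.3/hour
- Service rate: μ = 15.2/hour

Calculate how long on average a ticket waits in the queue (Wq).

First, compute utilization: ρ = λ/μ = 7.3/15.2 = 0.4803
For M/M/1: Wq = λ/(μ(μ-λ))
Wq = 7.3/(15.2 × (15.2-7.3))
Wq = 7.3/(15.2 × 7.90)
Wq = 0.06079 hours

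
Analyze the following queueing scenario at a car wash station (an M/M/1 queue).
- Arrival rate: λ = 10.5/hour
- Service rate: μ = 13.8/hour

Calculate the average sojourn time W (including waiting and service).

First, compute utilization: ρ = λ/μ = 10.5/13.8 = 0.7609
For M/M/1: W = 1/(μ-λ)
W = 1/(13.8-10.5) = 1/3.30
W = 0.3030 hours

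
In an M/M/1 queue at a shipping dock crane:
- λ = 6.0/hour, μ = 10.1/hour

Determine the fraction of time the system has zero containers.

ρ = λ/μ = 6.0/10.1 = 0.5941
P(0) = 1 - ρ = 1 - 0.5941 = 0.4059
The server is idle 40.59% of the time.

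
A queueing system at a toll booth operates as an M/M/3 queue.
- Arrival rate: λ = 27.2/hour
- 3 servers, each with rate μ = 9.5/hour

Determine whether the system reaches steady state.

Stability requires ρ = λ/(cμ) < 1
ρ = 27.2/(3 × 9.5) = 27.2/28.50 = 0.9544
Since 0.9544 < 1, the system is STABLE.
The servers are busy 95.44% of the time.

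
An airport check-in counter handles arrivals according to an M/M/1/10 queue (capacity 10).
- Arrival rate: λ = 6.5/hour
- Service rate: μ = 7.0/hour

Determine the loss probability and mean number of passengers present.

ρ = λ/μ = 6.5/7.0 = 0.92857
P₀ = (1-ρ)/(1-ρ^(K+1)) = (1-0.92857)/(1-0.92857^11) = 0.07143/0.5575 = 0.1281
P_K = P₀×ρ^K = 0.12814 × 0.92857^10 = 0.12814 × 0.47659 = 0.06107
Blocking probability P_10 = 0.06107 (6.11%)
L = ρ[1 - (K+1)ρ^K + Kρ^(K+1)] / [(1-ρ)(1-ρ^(K+1))]
L = 0.92857 × (1 - 11×0.4765917 + 10×0.4425488) / ((1 - 0.92857) × (1 - 0.4425488)) = 4.2671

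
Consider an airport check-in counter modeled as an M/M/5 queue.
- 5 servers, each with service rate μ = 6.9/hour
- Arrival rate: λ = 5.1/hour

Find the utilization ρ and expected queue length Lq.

Traffic intensity: ρ = λ/(cμ) = 5.1/(5×6.9) = 0.1478
Since ρ = 0.1478 < 1, system is stable.
Offered load a = λ/μ = cρ = 5.1/6.9 = 0.7391
P₀ = [ Σₙ₌₀^4 aⁿ/n! + a^5/(5!(1-ρ)) ]⁻¹
Σ = a^0/0! + a^1/1! + a^2/2! + a^3/3! + a^4/4! = 1.0000 + 0.7391 + 0.2732 + 0.06730 + 0.01244 = 2.0920
a^5/(5!(1-ρ)) = 0.2206/(120 × 0.8522) = 0.002157
P₀ = 1/(2.0920 + 0.002157) = 0.4775
Lq = P₀·a^5·ρ / (5!(1-ρ)²) = 0.4775 × 0.2206 × 0.1478 / (120 × 0.7262) = 0.0001787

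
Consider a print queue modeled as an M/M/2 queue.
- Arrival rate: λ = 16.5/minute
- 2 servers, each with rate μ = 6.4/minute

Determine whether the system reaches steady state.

Stability requires ρ = λ/(cμ) < 1
ρ = 16.5/(2 × 6.4) = 16.5/12.80 = 1.2891
Since 1.2891 ≥ 1, the system is UNSTABLE.
Need c > λ/μ = 16.5/6.4 = 2.58.
Minimum servers needed: c = 3.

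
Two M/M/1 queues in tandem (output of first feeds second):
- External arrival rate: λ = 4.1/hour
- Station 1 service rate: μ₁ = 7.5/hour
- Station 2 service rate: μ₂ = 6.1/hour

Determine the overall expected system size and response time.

By Jackson's theorem, each station behaves as independent M/M/1.
Station 1: ρ₁ = 4.1/7.5 = 0.5467, L₁ = ρ₁/(1-ρ₁) = λ/(μ₁-λ) = 4.1/3.40 = 1.2059
Station 2: ρ₂ = 4.1/6.1 = 0.6721, L₂ = ρ₂/(1-ρ₂) = λ/(μ₂-λ) = 4.1/2.00 = 2.0500
Total: L = L₁ + L₂ = 1.2059 + 2.0500 = 3.2559
W = L/λ = 3.2559/4.1 = 0.7941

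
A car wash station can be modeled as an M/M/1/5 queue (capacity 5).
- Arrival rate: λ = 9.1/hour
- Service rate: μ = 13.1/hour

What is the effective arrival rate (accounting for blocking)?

ρ = λ/μ = 9.1/13.1 = 0.69466
P₀ = (1-ρ)/(1-ρ^(K+1)) = (1-0.69466)/(1-0.69466^6) = 0.3053/0.8876 = 0.3440
P_K = P₀×ρ^K = 0.34399 × 0.69466^5 = 0.34399 × 0.16176 = 0.05564
λ_eff = λ(1-P_K) = 9.1 × (1 - 0.05564) = 9.1 × 0.94436 = 8.5937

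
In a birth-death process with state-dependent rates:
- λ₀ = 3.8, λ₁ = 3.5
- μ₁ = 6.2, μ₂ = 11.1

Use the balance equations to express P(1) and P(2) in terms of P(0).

Balance equations:
State 0: λ₀P₀ = μ₁P₁ → P₁ = (λ₀/μ₁)P₀ = (3.8/6.2)P₀ = 0.6129P₀
State 1: P₂ = (λ₀λ₁)/(μ₁μ₂)P₀ = (3.8×3.5)/(6.2×11.1)P₀ = 0.1933P₀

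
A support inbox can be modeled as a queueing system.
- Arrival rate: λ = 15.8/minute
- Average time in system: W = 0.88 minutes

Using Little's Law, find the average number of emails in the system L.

Little's Law: L = λW
L = 15.8 × 0.88 = 13.9040 emails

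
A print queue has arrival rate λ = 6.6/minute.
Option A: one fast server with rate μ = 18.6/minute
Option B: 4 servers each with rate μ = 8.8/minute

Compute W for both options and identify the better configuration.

Option A: single server μ = 18.6 (M/M/1)
  ρ_A = 6.6/18.6 = 0.3548
  W_A = 1/(μ-λ) = 1/(18.6-6.6) = 1/12.00 = 0.08333

Option B: 4 servers μ = 8.8 (M/M/4)
  ρ_B = λ/(cμ) = 6.6/(4×8.8) = 0.1875
  Offered load a = λ/μ = cρ = 6.6/8.8 = 0.7500
  P₀ = [ Σₙ₌₀^3 aⁿ/n! + a^4/(4!(1-ρ)) ]⁻¹
  Σ = a^0/0! + a^1/1! + a^2/2! + a^3/3! = 1.0000 + 0.75000 + 0.28125 + 0.070312 = 2.1016
  a^4/(4!(1-ρ)) = 0.3164/(24 × 0.8125) = 0.01623
  P₀ = 1/(2.1016 + 0.01623) = 0.4722
  Lq = P₀·a^4·ρ / (4!(1-ρ)²) = 0.4722 × 0.3164 × 0.1875 / (24 × 0.6602) = 0.001768
  Wq_B = Lq/λ = 0.001768/6.6 = 0.0002679
  W_B = Wq_B + 1/μ = 0.0002679 + 0.1136 = 0.1139

Since W_A = 0.08333 < W_B = 0.1139, Option A (single fast server) has the shorter time in system.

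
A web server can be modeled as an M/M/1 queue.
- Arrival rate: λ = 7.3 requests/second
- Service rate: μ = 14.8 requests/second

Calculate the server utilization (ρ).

Server utilization: ρ = λ/μ
ρ = 7.3/14.8 = 0.4932
The server is busy 49.32% of the time.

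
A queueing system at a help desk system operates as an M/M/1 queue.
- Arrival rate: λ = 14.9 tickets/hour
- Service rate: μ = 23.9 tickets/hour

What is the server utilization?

Server utilization: ρ = λ/μ
ρ = 14.9/23.9 = 0.6234
The server is busy 62.34% of the time.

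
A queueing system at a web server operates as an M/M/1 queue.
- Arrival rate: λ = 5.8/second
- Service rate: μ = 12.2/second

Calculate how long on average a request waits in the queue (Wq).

First, compute utilization: ρ = λ/μ = 5.8/12.2 = 0.4754
For M/M/1: Wq = λ/(μ(μ-λ))
Wq = 5.8/(12.2 × (12.2-5.8))
Wq = 5.8/(12.2 × 6.40)
Wq = 0.07428 seconds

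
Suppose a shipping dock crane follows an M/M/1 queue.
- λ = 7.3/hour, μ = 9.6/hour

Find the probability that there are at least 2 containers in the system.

ρ = λ/μ = 7.3/9.6 = 0.7604
P(N ≥ n) = ρⁿ
P(N ≥ 2) = 0.7604^2
P(N ≥ 2) = 0.5782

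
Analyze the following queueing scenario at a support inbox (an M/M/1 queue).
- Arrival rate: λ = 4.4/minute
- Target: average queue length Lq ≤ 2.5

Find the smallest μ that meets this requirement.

For M/M/1: Lq = λ²/(μ(μ-λ))
Need Lq ≤ 2.5, i.e. μ(μ-λ) ≥ λ²/2.5
μ² - 4.4μ - 19.36/2.5 ≥ 0  →  μ² - 4.4μ - 7.7440 ≥ 0
Quadratic formula (positive root): μ = [λ + √(λ² + 4×7.7440)]/2
Discriminant: 19.36 + 4×7.7440 = 50.3360, √50.3360 = 7.0948
μ ≥ (4.4 + 7.0948)/2 = 5.7474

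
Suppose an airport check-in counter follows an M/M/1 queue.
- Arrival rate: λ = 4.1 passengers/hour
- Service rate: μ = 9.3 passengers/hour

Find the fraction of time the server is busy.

Server utilization: ρ = λ/μ
ρ = 4.1/9.3 = 0.4409
The server is busy 44.09% of the time.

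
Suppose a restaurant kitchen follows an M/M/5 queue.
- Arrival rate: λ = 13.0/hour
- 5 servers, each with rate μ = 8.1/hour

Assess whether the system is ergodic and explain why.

Stability requires ρ = λ/(cμ) < 1
ρ = 13.0/(5 × 8.1) = 13.0/40.50 = 0.3210
Since 0.3210 < 1, the system is STABLE.
The servers are busy 32.10% of the time.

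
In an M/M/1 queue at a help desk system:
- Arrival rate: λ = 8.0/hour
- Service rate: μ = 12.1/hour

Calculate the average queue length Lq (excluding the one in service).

ρ = λ/μ = 8.0/12.1 = 0.6612
For M/M/1: Lq = λ²/(μ(μ-λ))
Lq = 64.00/(12.1 × 4.10)
Lq = 1.2901 tickets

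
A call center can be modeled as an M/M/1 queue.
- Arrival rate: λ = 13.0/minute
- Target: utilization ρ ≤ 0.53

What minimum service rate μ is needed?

ρ = λ/μ, so μ = λ/ρ
μ ≥ 13.0/0.53 = 24.5283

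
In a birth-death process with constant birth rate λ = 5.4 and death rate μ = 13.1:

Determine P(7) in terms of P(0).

For constant rates: P(n)/P(0) = (λ/μ)^n
P(7)/P(0) = (5.4/13.1)^7 = 0.4122^7 = 0.002022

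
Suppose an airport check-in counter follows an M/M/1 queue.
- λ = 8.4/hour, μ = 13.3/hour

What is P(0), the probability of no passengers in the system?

ρ = λ/μ = 8.4/13.3 = 0.6316
P(0) = 1 - ρ = 1 - 0.6316 = 0.3684
The server is idle 36.84% of the time.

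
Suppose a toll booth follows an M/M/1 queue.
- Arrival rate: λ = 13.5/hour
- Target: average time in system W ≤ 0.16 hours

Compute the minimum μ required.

For M/M/1: W = 1/(μ-λ)
Need W ≤ 0.16, so 1/(μ-λ) ≤ 0.16
μ - λ ≥ 1/0.16 = 6.2500
μ ≥ 13.5 + 6.2500 = 19.7500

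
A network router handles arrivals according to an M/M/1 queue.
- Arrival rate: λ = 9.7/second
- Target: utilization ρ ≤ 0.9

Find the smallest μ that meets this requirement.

ρ = λ/μ, so μ = λ/ρ
μ ≥ 9.7/0.9 = 10.7778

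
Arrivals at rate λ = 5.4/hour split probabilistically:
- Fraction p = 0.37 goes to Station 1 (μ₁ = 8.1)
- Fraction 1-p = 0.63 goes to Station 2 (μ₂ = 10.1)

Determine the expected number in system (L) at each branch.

Effective rates: λ₁ = 5.4×0.37 = 1.998, λ₂ = 5.4×0.63 = 3.402
Station 1: ρ₁ = 1.998/8.1 = 0.24667, L₁ = ρ₁/(1-ρ₁) = 0.24667/(1-0.24667) = 0.3274
Station 2: ρ₂ = 3.402/10.1 = 0.33683, L₂ = ρ₂/(1-ρ₂) = 0.33683/(1-0.33683) = 0.5079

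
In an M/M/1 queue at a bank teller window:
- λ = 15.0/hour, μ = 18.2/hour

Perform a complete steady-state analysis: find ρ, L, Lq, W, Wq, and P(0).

Step 1: ρ = λ/μ = 15.0/18.2 = 0.8242
Step 2: L = λ/(μ-λ) = 15.0/3.20 = 4.6875
Step 3: Lq = λ²/(μ(μ-λ)) = 225.00/(18.2×3.20) = 3.8633
Step 4: W = 1/(μ-λ) = 1/3.20 = 0.3125
Step 5: Wq = λ/(μ(μ-λ)) = 15.0/(18.2×3.20) = 0.2576
Step 6: P(0) = 1-ρ = 0.1758
Verify: L = λW = 15.0×0.3125 = 4.6875 ✔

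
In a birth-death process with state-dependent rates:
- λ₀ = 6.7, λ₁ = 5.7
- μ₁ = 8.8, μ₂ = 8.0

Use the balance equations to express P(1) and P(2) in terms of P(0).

Balance equations:
State 0: λ₀P₀ = μ₁P₁ → P₁ = (λ₀/μ₁)P₀ = (6.7/8.8)P₀ = 0.7614P₀
State 1: P₂ = (λ₀λ₁)/(μ₁μ₂)P₀ = (6.7×5.7)/(8.8×8.0)P₀ = 0.5425P₀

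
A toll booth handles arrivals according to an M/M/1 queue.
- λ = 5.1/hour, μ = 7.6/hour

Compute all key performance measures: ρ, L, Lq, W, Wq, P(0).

Step 1: ρ = λ/μ = 5.1/7.6 = 0.6711
Step 2: L = λ/(μ-λ) = 5.1/2.50 = 2.0400
Step 3: Lq = λ²/(μ(μ-λ)) = 26.01/(7.6×2.50) = 1.3689
Step 4: W = 1/(μ-λ) = 1/2.50 = 0.4000
Step 5: Wq = λ/(μ(μ-λ)) = 5.1/(7.6×2.50) = 0.2684
Step 6: P(0) = 1-ρ = 0.3289
Verify: L = λW = 5.1×0.4000 = 2.0400 ✔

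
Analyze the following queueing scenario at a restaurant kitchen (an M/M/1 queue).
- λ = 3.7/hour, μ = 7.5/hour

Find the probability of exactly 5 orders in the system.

ρ = λ/μ = 3.7/7.5 = 0.49333
P(n) = (1-ρ)ρⁿ
P(5) = (1-0.49333) × 0.49333^5
P(5) = 0.5067 × 0.02922
P(5) = 0.01481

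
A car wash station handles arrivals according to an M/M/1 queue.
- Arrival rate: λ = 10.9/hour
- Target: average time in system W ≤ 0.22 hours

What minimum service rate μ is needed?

For M/M/1: W = 1/(μ-λ)
Need W ≤ 0.22, so 1/(μ-λ) ≤ 0.22
μ - λ ≥ 1/0.22 = 4.5455
μ ≥ 10.9 + 4.5455 = 15.4455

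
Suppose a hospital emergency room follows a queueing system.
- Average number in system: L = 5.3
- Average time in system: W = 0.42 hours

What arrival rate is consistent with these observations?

Little's Law: L = λW, so λ = L/W
λ = 5.3/0.42 = 12.6190 patients/hour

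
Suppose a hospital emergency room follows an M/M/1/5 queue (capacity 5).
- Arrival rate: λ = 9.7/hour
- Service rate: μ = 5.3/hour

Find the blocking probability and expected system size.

ρ = λ/μ = 9.7/5.3 = 1.8302
P₀ = (1-ρ)/(1-ρ^(K+1)) = (1-1.8302)/(1-1.8302^6) = -0.8302/-36.5830 = 0.02269
P_K = P₀×ρ^K = 0.022694 × 1.8302^5 = 0.022694 × 20.5349 = 0.4660
Blocking probability P_5 = 0.4660 (46.60%)
L = ρ[1 - (K+1)ρ^K + Kρ^(K+1)] / [(1-ρ)(1-ρ^(K+1))]
L = 1.8302 × (1 - 6×20.5349 + 5×37.5830) / ((1 - 1.8302) × (1 - 37.5830)) = 3.9595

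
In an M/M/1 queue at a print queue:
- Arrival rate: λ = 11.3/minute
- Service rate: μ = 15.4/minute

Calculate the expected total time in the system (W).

First, compute utilization: ρ = λ/μ = 11.3/15.4 = 0.7338
For M/M/1: W = 1/(μ-λ)
W = 1/(15.4-11.3) = 1/4.10
W = 0.2439 minutes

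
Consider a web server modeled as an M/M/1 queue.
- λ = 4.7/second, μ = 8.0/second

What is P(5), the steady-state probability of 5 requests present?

ρ = λ/μ = 4.7/8.0 = 0.5875
P(n) = (1-ρ)ρⁿ
P(5) = (1-0.5875) × 0.5875^5
P(5) = 0.4125 × 0.06999
P(5) = 0.02887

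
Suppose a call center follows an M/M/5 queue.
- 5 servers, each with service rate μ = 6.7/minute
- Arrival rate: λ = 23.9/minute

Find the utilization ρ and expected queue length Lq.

Traffic intensity: ρ = λ/(cμ) = 23.9/(5×6.7) = 0.7134
Since ρ = 0.7134 < 1, system is stable.
Offered load a = λ/μ = cρ = 23.9/6.7 = 3.5672
P₀ = [ Σₙ₌₀^4 aⁿ/n! + a^5/(5!(1-ρ)) ]⁻¹
Σ = a^0/0! + a^1/1! + a^2/2! + a^3/3! + a^4/4! = 1.0000 + 3.5672 + 6.3623 + 7.5652 + 6.7465 = 25.2412
a^5/(5!(1-ρ)) = 577.5844/(120 × 0.286567) = 16.7961
P₀ = 1/(25.2412 + 16.7961) = 0.02379
Lq = P₀·a^5·ρ / (5!(1-ρ)²) = 0.02379 × 577.5844 × 0.7134 / (120 × 0.08212) = 0.9947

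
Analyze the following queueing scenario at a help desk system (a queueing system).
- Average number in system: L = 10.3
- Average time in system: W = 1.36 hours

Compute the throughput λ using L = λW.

Little's Law: L = λW, so λ = L/W
λ = 10.3/1.36 = 7.5735 tickets/hour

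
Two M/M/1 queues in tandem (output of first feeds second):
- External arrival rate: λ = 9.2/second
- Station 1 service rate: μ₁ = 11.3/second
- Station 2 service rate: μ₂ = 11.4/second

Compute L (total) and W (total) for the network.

By Jackson's theorem, each station behaves as independent M/M/1.
Station 1: ρ₁ = 9.2/11.3 = 0.8142, L₁ = ρ₁/(1-ρ₁) = λ/(μ₁-λ) = 9.2/2.10 = 4.3810
Station 2: ρ₂ = 9.2/11.4 = 0.8070, L₂ = ρ₂/(1-ρ₂) = λ/(μ₂-λ) = 9.2/2.20 = 4.1818
Total: L = L₁ + L₂ = 4.3810 + 4.1818 = 8.5628
W = L/λ = 8.5628/9.2 = 0.9307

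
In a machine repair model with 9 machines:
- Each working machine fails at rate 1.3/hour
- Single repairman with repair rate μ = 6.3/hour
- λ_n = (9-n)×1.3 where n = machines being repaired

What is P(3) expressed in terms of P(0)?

P(3)/P(0) = ∏_{i=0}^{3-1} λ_i/μ_{i+1}
= (9-0)×1.3/6.3 × (9-1)×1.3/6.3 × (9-2)×1.3/6.3
= 4.4283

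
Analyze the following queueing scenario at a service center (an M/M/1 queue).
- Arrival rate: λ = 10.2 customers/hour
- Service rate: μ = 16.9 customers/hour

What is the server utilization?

Server utilization: ρ = λ/μ
ρ = 10.2/16.9 = 0.6036
The server is busy 60.36% of the time.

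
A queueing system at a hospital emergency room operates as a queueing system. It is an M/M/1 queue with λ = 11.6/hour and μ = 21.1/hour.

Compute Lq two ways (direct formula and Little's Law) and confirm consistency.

Method 1 (direct): Lq = λ²/(μ(μ-λ)) = 134.56/(21.1 × 9.50) = 0.6713

Method 2 (Little's Law):
W = 1/(μ-λ) = 1/9.50 = 0.10526
Wq = W - 1/μ = 0.10526 - 0.047393 = 0.05787
Lq = λWq = 11.6 × 0.05787 = 0.6713 ✔ (matches Method 1)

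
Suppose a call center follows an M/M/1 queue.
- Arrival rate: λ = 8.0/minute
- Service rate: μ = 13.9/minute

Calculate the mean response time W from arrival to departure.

First, compute utilization: ρ = λ/μ = 8.0/13.9 = 0.5755
For M/M/1: W = 1/(μ-λ)
W = 1/(13.9-8.0) = 1/5.90
W = 0.1695 minutes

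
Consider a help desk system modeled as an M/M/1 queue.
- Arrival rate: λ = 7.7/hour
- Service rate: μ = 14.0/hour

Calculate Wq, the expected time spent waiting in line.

First, compute utilization: ρ = λ/μ = 7.7/14.0 = 0.5500
For M/M/1: Wq = λ/(μ(μ-λ))
Wq = 7.7/(14.0 × (14.0-7.7))
Wq = 7.7/(14.0 × 6.30)
Wq = 0.08730 hours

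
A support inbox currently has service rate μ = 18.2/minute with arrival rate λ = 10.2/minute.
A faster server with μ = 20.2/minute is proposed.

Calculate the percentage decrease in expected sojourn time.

System 1: ρ₁ = 10.2/18.2 = 0.5604, W₁ = 1/(18.2-10.2) = 0.1250
System 2: ρ₂ = 10.2/20.2 = 0.5050, W₂ = 1/(20.2-10.2) = 0.1000
Improvement: (W₁-W₂)/W₁ = (0.1250-0.1000)/0.1250 = 20.00%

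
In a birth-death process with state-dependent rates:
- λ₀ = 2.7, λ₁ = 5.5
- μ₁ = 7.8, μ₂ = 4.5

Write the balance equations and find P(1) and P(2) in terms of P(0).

Balance equations:
State 0: λ₀P₀ = μ₁P₁ → P₁ = (λ₀/μ₁)P₀ = (2.7/7.8)P₀ = 0.3462P₀
State 1: P₂ = (λ₀λ₁)/(μ₁μ₂)P₀ = (2.7×5.5)/(7.8×4.5)P₀ = 0.4231P₀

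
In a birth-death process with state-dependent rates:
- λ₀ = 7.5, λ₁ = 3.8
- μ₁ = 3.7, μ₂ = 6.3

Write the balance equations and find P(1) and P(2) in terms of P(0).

Balance equations:
State 0: λ₀P₀ = μ₁P₁ → P₁ = (λ₀/μ₁)P₀ = (7.5/3.7)P₀ = 2.0270P₀
State 1: P₂ = (λ₀λ₁)/(μ₁μ₂)P₀ = (7.5×3.8)/(3.7×6.3)P₀ = 1.2227P₀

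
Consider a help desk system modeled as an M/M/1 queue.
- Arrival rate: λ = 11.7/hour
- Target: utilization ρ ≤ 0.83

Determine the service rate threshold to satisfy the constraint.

ρ = λ/μ, so μ = λ/ρ
μ ≥ 11.7/0.83 = 14.0964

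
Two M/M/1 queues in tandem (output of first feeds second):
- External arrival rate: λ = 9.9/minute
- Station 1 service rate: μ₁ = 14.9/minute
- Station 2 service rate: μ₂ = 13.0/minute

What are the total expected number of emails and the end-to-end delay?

By Jackson's theorem, each station behaves as independent M/M/1.
Station 1: ρ₁ = 9.9/14.9 = 0.6644, L₁ = ρ₁/(1-ρ₁) = λ/(μ₁-λ) = 9.9/5.00 = 1.9800
Station 2: ρ₂ = 9.9/13.0 = 0.7615, L₂ = ρ₂/(1-ρ₂) = λ/(μ₂-λ) = 9.9/3.10 = 3.1935
Total: L = L₁ + L₂ = 1.9800 + 3.1935 = 5.1735
W = L/λ = 5.1735/9.9 = 0.5226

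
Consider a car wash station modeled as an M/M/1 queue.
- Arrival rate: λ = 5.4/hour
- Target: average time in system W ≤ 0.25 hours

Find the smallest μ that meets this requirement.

For M/M/1: W = 1/(μ-λ)
Need W ≤ 0.25, so 1/(μ-λ) ≤ 0.25
μ - λ ≥ 1/0.25 = 4.0000
μ ≥ 5.4 + 4.0000 = 9.4000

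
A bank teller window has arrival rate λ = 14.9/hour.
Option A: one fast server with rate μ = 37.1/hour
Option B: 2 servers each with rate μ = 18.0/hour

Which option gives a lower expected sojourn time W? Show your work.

Option A: single server μ = 37.1 (M/M/1)
  ρ_A = 14.9/37.1 = 0.4016
  W_A = 1/(μ-λ) = 1/(37.1-14.9) = 1/22.20 = 0.04505

Option B: 2 servers μ = 18.0 (M/M/2)
  ρ_B = λ/(cμ) = 14.9/(2×18.0) = 0.4139
  Offered load a = λ/μ = cρ = 14.9/18.0 = 0.8278
  P₀ = [ Σₙ₌₀^1 aⁿ/n! + a^2/(2!(1-ρ)) ]⁻¹
  Σ = a^0/0! + a^1/1! = 1.0000 + 0.8278 = 1.8278
  a^2/(2!(1-ρ)) = 0.6852/(2 × 0.5861) = 0.5845
  P₀ = 1/(1.8278 + 0.5845) = 0.4145
  Lq = P₀·a^2·ρ / (2!(1-ρ)²) = 0.4145 × 0.6852 × 0.4139 / (2 × 0.3435) = 0.1711
  Wq_B = Lq/λ = 0.1711/14.9 = 0.01148
  W_B = Wq_B + 1/μ = 0.01148 + 0.05556 = 0.06704

Since W_A = 0.04505 < W_B = 0.06704, Option A (single fast server) has the shorter time in system.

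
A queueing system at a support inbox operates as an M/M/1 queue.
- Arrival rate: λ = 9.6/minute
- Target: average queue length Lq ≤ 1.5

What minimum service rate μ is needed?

For M/M/1: Lq = λ²/(μ(μ-λ))
Need Lq ≤ 1.5, i.e. μ(μ-λ) ≥ λ²/1.5
μ² - 9.6μ - 92.16/1.5 ≥ 0  →  μ² - 9.6μ - 61.4400 ≥ 0
Quadratic formula (positive root): μ = [λ + √(λ² + 4×61.4400)]/2
Discriminant: 92.16 + 4×61.4400 = 337.9200, √337.9200 = 18.3826
μ ≥ (9.6 + 18.3826)/2 = 13.9913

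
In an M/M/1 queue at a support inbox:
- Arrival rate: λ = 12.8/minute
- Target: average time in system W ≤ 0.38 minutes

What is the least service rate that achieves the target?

For M/M/1: W = 1/(μ-λ)
Need W ≤ 0.38, so 1/(μ-λ) ≤ 0.38
μ - λ ≥ 1/0.38 = 2.6316
μ ≥ 12.8 + 2.6316 = 15.4316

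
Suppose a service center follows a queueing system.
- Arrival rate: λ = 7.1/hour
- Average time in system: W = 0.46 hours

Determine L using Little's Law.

Little's Law: L = λW
L = 7.1 × 0.46 = 3.2660 customers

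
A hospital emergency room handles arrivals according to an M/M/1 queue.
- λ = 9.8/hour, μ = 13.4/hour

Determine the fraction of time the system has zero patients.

ρ = λ/μ = 9.8/13.4 = 0.7313
P(0) = 1 - ρ = 1 - 0.7313 = 0.2687
The server is idle 26.87% of the time.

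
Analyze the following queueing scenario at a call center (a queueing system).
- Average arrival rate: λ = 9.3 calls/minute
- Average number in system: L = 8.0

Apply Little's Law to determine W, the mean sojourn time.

Little's Law: L = λW, so W = L/λ
W = 8.0/9.3 = 0.8602 minutes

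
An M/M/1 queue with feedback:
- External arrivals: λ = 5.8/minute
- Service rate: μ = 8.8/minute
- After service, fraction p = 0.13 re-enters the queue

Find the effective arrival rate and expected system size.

Effective arrival rate: λ_eff = λ/(1-p) = 5.8/(1-0.13) = 5.8/0.87 = 6.66667
ρ = λ_eff/μ = 6.66667/8.8 = 0.757576
L = ρ/(1-ρ) = 0.757576/(1-0.757576) = 3.1250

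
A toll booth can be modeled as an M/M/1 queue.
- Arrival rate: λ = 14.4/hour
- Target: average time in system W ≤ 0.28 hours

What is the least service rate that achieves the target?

For M/M/1: W = 1/(μ-λ)
Need W ≤ 0.28, so 1/(μ-λ) ≤ 0.28
μ - λ ≥ 1/0.28 = 3.5714
μ ≥ 14.4 + 3.5714 = 17.9714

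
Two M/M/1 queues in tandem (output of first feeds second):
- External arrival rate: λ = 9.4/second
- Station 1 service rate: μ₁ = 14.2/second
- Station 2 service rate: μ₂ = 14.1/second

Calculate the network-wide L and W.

By Jackson's theorem, each station behaves as independent M/M/1.
Station 1: ρ₁ = 9.4/14.2 = 0.6620, L₁ = ρ₁/(1-ρ₁) = λ/(μ₁-λ) = 9.4/4.80 = 1.9583
Station 2: ρ₂ = 9.4/14.1 = 0.6667, L₂ = ρ₂/(1-ρ₂) = λ/(μ₂-λ) = 9.4/4.70 = 2.0000
Total: L = L₁ + L₂ = 1.9583 + 2.0000 = 3.9583
W = L/λ = 3.9583/9.4 = 0.4211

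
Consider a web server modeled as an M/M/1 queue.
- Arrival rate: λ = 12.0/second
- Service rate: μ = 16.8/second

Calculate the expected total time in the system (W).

First, compute utilization: ρ = λ/μ = 12.0/16.8 = 0.7143
For M/M/1: W = 1/(μ-λ)
W = 1/(16.8-12.0) = 1/4.80
W = 0.2083 seconds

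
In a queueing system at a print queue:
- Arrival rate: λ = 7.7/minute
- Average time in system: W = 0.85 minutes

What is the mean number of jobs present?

Little's Law: L = λW
L = 7.7 × 0.85 = 6.5450 jobs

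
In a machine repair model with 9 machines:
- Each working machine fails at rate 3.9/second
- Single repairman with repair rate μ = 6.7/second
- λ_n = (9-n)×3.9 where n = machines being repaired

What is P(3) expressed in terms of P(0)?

P(3)/P(0) = ∏_{i=0}^{3-1} λ_i/μ_{i+1}
= (9-0)×3.9/6.7 × (9-1)×3.9/6.7 × (9-2)×3.9/6.7
= 99.4031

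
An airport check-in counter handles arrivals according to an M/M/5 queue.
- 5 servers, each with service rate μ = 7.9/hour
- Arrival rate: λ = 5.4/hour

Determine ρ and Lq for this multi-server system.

Traffic intensity: ρ = λ/(cμ) = 5.4/(5×7.9) = 0.1367
Since ρ = 0.1367 < 1, system is stable.
Offered load a = λ/μ = cρ = 5.4/7.9 = 0.6835
P₀ = [ Σₙ₌₀^4 aⁿ/n! + a^5/(5!(1-ρ)) ]⁻¹
Σ = a^0/0! + a^1/1! + a^2/2! + a^3/3! + a^4/4! = 1.0000 + 0.68354 + 0.23362 + 0.053229 + 0.0090961 = 1.9795
a^5/(5!(1-ρ)) = 0.1492/(120 × 0.8633) = 0.001440
P₀ = 1/(1.9795 + 0.001440) = 0.5048
Lq = P₀·a^5·ρ / (5!(1-ρ)²) = 0.504814 × 0.149222 × 0.136709 / (120 × 0.745272) = 0.0001152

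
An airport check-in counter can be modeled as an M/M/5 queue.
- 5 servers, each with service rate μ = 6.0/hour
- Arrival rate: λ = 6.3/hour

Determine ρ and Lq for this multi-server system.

Traffic intensity: ρ = λ/(cμ) = 6.3/(5×6.0) = 0.2100
Since ρ = 0.2100 < 1, system is stable.
Offered load a = λ/μ = cρ = 6.3/6.0 = 1.0500
P₀ = [ Σₙ₌₀^4 aⁿ/n! + a^5/(5!(1-ρ)) ]⁻¹
Σ = a^0/0! + a^1/1! + a^2/2! + a^3/3! + a^4/4! = 1.0000 + 1.0500 + 0.55125 + 0.19294 + 0.050646 = 2.8448
a^5/(5!(1-ρ)) = 1.2763/(120 × 0.7900) = 0.01346
P₀ = 1/(2.8448 + 0.01346) = 0.3499
Lq = P₀·a^5·ρ / (5!(1-ρ)²) = 0.3499 × 1.2763 × 0.2100 / (120 × 0.6241) = 0.001252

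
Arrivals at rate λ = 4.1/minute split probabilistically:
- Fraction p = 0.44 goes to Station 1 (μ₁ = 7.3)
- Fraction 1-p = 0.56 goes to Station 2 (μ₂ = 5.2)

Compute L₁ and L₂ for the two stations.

Effective rates: λ₁ = 4.1×0.44 = 1.804, λ₂ = 4.1×0.56 = 2.296
Station 1: ρ₁ = 1.804/7.3 = 0.2471, L₁ = ρ₁/(1-ρ₁) = 0.2471/(1-0.2471) = 0.3282
Station 2: ρ₂ = 2.296/5.2 = 0.44154, L₂ = ρ₂/(1-ρ₂) = 0.44154/(1-0.44154) = 0.7906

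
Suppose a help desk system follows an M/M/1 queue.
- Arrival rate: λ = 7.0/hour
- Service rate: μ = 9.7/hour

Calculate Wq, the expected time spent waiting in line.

First, compute utilization: ρ = λ/μ = 7.0/9.7 = 0.7216
For M/M/1: Wq = λ/(μ(μ-λ))
Wq = 7.0/(9.7 × (9.7-7.0))
Wq = 7.0/(9.7 × 2.70)
Wq = 0.2673 hours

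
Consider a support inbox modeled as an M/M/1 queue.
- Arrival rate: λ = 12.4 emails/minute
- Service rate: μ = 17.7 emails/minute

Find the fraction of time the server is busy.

Server utilization: ρ = λ/μ
ρ = 12.4/17.7 = 0.7006
The server is busy 70.06% of the time.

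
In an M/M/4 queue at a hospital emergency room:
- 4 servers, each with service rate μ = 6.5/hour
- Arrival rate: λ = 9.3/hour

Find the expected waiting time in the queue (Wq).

Traffic intensity: ρ = λ/(cμ) = 9.3/(4×6.5) = 0.3577
Since ρ = 0.3577 < 1, system is stable.
Offered load a = λ/μ = cρ = 9.3/6.5 = 1.4308
P₀ = [ Σₙ₌₀^3 aⁿ/n! + a^4/(4!(1-ρ)) ]⁻¹
Σ = a^0/0! + a^1/1! + a^2/2! + a^3/3! = 1.00000 + 1.43077 + 1.02355 + 0.488155 = 3.9425
a^4/(4!(1-ρ)) = 4.1906/(24 × 0.6423) = 0.2718
P₀ = 1/(3.9425 + 0.2718) = 0.2373
Lq = P₀·a^4·ρ / (4!(1-ρ)²) = 0.2373 × 4.1906 × 0.3577 / (24 × 0.4126) = 0.03592
Wq = Lq/λ = 0.035922/9.3 = 0.003863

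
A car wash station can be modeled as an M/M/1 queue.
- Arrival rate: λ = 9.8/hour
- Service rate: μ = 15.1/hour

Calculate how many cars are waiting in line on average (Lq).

ρ = λ/μ = 9.8/15.1 = 0.6490
For M/M/1: Lq = λ²/(μ(μ-λ))
Lq = 96.04/(15.1 × 5.30)
Lq = 1.2000 cars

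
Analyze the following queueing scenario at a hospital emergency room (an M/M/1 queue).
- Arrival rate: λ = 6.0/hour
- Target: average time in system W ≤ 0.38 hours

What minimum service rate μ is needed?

For M/M/1: W = 1/(μ-λ)
Need W ≤ 0.38, so 1/(μ-λ) ≤ 0.38
μ - λ ≥ 1/0.38 = 2.6316
μ ≥ 6.0 + 2.6316 = 8.6316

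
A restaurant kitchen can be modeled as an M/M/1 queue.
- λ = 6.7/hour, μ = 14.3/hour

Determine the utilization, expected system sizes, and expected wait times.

Step 1: ρ = λ/μ = 6.7/14.3 = 0.4685
Step 2: L = λ/(μ-λ) = 6.7/7.60 = 0.8816
Step 3: Lq = λ²/(μ(μ-λ)) = 44.89/(14.3×7.60) = 0.4130
Step 4: W = 1/(μ-λ) = 1/7.60 = 0.13158
Step 5: Wq = λ/(μ(μ-λ)) = 6.7/(14.3×7.60) = 0.06165
Step 6: P(0) = 1-ρ = 0.5315
Verify: L = λW = 6.7×0.13158 = 0.8816 ✔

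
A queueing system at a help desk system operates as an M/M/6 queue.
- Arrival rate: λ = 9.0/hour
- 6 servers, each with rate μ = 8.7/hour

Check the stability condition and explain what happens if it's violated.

Stability requires ρ = λ/(cμ) < 1
ρ = 9.0/(6 × 8.7) = 9.0/52.20 = 0.1724
Since 0.1724 < 1, the system is STABLE.
The servers are busy 17.24% of the time.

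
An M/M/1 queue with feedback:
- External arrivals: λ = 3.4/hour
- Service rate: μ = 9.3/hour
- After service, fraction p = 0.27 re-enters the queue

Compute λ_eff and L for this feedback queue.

Effective arrival rate: λ_eff = λ/(1-p) = 3.4/(1-0.27) = 3.4/0.73 = 4.6575
ρ = λ_eff/μ = 4.6575/9.3 = 0.5008
L = ρ/(1-ρ) = 0.5008/(1-0.5008) = 1.0032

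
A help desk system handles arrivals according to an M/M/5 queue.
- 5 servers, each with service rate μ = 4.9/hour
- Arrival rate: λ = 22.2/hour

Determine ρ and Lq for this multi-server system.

Traffic intensity: ρ = λ/(cμ) = 22.2/(5×4.9) = 0.9061
Since ρ = 0.9061 < 1, system is stable.
Offered load a = λ/μ = cρ = 22.2/4.9 = 4.5306
P₀ = [ Σₙ₌₀^4 aⁿ/n! + a^5/(5!(1-ρ)) ]⁻¹
Σ = a^0/0! + a^1/1! + a^2/2! + a^3/3! + a^4/4! = 1.0000 + 4.5306 + 10.2632 + 15.4996 + 17.5556 = 48.8490
a^5/(5!(1-ρ)) = 1908.9057/(120 × 0.09387755) = 169.4500
P₀ = 1/(48.8490 + 169.4500) = 0.004581
Lq = P₀·a^5·ρ / (5!(1-ρ)²) = 0.004581 × 1908.9057 × 0.9061 / (120 × 0.008813) = 7.4923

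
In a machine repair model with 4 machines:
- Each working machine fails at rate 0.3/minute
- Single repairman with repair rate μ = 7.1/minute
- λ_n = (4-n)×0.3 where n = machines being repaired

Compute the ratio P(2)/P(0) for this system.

P(2)/P(0) = ∏_{i=0}^{2-1} λ_i/μ_{i+1}
= (4-0)×0.3/7.1 × (4-1)×0.3/7.1
= 0.02142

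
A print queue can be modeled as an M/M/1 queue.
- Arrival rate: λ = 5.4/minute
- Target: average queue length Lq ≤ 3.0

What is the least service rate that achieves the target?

For M/M/1: Lq = λ²/(μ(μ-λ))
Need Lq ≤ 3.0, i.e. μ(μ-λ) ≥ λ²/3.0
μ² - 5.4μ - 29.16/3.0 ≥ 0  →  μ² - 5.4μ - 9.7200 ≥ 0
Quadratic formula (positive root): μ = [λ + √(λ² + 4×9.7200)]/2
Discriminant: 29.16 + 4×9.7200 = 68.0400, √68.0400 = 8.2486
μ ≥ (5.4 + 8.2486)/2 = 6.8243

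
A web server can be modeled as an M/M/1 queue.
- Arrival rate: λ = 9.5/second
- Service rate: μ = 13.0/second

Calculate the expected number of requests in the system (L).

ρ = λ/μ = 9.5/13.0 = 0.7308
For M/M/1: L = λ/(μ-λ)
L = 9.5/(13.0-9.5) = 9.5/3.50
L = 2.7143 requests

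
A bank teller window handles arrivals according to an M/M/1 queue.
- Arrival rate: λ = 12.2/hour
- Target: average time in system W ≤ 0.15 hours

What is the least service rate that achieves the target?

For M/M/1: W = 1/(μ-λ)
Need W ≤ 0.15, so 1/(μ-λ) ≤ 0.15
μ - λ ≥ 1/0.15 = 6.6667
μ ≥ 12.2 + 6.6667 = 18.8667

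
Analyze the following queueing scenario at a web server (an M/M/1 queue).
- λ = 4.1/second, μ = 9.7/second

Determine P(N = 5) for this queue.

ρ = λ/μ = 4.1/9.7 = 0.42268
P(n) = (1-ρ)ρⁿ
P(5) = (1-0.42268) × 0.42268^5
P(5) = 0.57732 × 0.013491
P(5) = 0.007789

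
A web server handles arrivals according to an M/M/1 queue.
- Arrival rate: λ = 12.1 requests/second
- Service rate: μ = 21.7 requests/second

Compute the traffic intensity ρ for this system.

Server utilization: ρ = λ/μ
ρ = 12.1/21.7 = 0.5576
The server is busy 55.76% of the time.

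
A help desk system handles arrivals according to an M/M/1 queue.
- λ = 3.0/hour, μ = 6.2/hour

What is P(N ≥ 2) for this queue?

ρ = λ/μ = 3.0/6.2 = 0.48387
P(N ≥ n) = ρⁿ
P(N ≥ 2) = 0.48387^2
P(N ≥ 2) = 0.2341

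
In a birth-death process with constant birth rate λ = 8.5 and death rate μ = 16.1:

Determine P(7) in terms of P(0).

For constant rates: P(n)/P(0) = (λ/μ)^n
P(7)/P(0) = (8.5/16.1)^7 = 0.52795^7 = 0.01143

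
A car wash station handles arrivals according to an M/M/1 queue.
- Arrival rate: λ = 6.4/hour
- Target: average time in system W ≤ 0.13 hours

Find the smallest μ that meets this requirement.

For M/M/1: W = 1/(μ-λ)
Need W ≤ 0.13, so 1/(μ-λ) ≤ 0.13
μ - λ ≥ 1/0.13 = 7.6923
μ ≥ 6.4 + 7.6923 = 14.0923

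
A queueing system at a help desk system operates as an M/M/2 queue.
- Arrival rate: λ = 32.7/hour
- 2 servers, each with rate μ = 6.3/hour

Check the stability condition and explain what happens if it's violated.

Stability requires ρ = λ/(cμ) < 1
ρ = 32.7/(2 × 6.3) = 32.7/12.60 = 2.5952
Since 2.5952 ≥ 1, the system is UNSTABLE.
Need c > λ/μ = 32.7/6.3 = 5.19.
Minimum servers needed: c = 6.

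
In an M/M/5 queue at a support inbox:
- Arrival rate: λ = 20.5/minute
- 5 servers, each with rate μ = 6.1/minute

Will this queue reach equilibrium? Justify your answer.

Stability requires ρ = λ/(cμ) < 1
ρ = 20.5/(5 × 6.1) = 20.5/30.50 = 0.6721
Since 0.6721 < 1, the system is STABLE.
The servers are busy 67.21% of the time.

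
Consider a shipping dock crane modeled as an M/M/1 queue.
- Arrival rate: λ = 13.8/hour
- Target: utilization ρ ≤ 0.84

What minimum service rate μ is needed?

ρ = λ/μ, so μ = λ/ρ
μ ≥ 13.8/0.84 = 16.4286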